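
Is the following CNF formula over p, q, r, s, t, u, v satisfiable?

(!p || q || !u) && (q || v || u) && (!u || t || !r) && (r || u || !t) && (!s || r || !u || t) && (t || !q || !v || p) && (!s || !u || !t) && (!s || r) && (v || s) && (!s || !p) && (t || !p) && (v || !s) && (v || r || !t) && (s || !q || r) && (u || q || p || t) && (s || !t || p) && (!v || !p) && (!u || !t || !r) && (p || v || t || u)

Yes

Branch on s: set s = true.
(r) alone gives r = true.
(!p) alone gives p = false.
(v) alone gives v = true.
Branch on u: set u = false.
Branch on t: set t = true.
All clauses hold; q can take either value.
A satisfying assignment: p=false, q=false, r=true, s=true, t=true, u=false, v=true.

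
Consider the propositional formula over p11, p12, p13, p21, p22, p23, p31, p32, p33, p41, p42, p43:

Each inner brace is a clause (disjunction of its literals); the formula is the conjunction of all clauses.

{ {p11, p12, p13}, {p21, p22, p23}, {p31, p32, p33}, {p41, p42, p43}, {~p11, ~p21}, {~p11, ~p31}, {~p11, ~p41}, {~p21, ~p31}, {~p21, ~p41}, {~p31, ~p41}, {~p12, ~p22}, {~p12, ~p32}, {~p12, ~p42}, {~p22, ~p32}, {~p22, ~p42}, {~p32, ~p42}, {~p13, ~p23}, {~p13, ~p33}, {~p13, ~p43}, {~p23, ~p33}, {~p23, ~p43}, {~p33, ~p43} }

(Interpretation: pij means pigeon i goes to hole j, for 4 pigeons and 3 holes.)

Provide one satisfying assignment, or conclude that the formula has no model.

UNSATISFIABLE

Branch on p11: set p11 = 0.
Branch on p12: set p12 = 1.
(~p22) alone gives p22 = 0.
(~p32) alone gives p32 = 0.
(~p42) alone gives p42 = 0.
Branch on p21: set p21 = 1.
(~p31) alone gives p31 = 0.
(p33) alone gives p33 = 1.
(~p41) alone gives p41 = 0.
(p43) alone gives p43 = 1.
Now (~p43) is unsatisfied and unit — conflict.
That branch fails; take p21 = 0 instead.
(p23) alone gives p23 = 1.
(~p13) alone gives p13 = 0.
(~p33) alone gives p33 = 0.
(p31) alone gives p31 = 1.
(~p41) alone gives p41 = 0.
(p43) alone gives p43 = 1.
Now (~p43) is unsatisfied and unit — conflict.
Either choice for p21 ends in contradiction.
That branch fails; take p12 = 0 instead.
(p13) alone gives p13 = 1.
(~p23) alone gives p23 = 0.
(~p33) alone gives p33 = 0.
(~p43) alone gives p43 = 0.
Branch on p21: set p21 = 1.
(~p31) alone gives p31 = 0.
(p32) alone gives p32 = 1.
(~p41) alone gives p41 = 0.
(p42) alone gives p42 = 1.
Now (~p42) is unsatisfied and unit — conflict.
That branch fails; take p21 = 0 instead.
(p22) alone gives p22 = 1.
(~p32) alone gives p32 = 0.
(p31) alone gives p31 = 1.
(~p41) alone gives p41 = 0.
(p42) alone gives p42 = 1.
Now (~p42) is unsatisfied and unit — conflict.
Either choice for p21 ends in contradiction.
Either choice for p12 ends in contradiction.
That branch fails; take p11 = 1 instead.
(~p21) alone gives p21 = 0.
(~p31) alone gives p31 = 0.
(~p41) alone gives p41 = 0.
Branch on p22: set p22 = 1.
(~p12) alone gives p12 = 0.
(~p32) alone gives p32 = 0.
(p33) alone gives p33 = 1.
(~p42) alone gives p42 = 0.
(p43) alone gives p43 = 1.
Now (~p43) is unsatisfied and unit — conflict.
That branch fails; take p22 = 0 instead.
(p23) alone gives p23 = 1.
(~p13) alone gives p13 = 0.
(~p33) alone gives p33 = 0.
(p32) alone gives p32 = 1.
(~p12) alone gives p12 = 0.
(~p42) alone gives p42 = 0.
(p43) alone gives p43 = 1.
Now (~p43) is unsatisfied and unit — conflict.
Either choice for p22 ends in contradiction.
Either choice for p11 ends in contradiction.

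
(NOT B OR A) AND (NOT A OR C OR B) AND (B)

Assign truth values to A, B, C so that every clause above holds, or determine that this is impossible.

From the singleton clause (B), B = true.
From the singleton clause (A), A = true.
All clauses hold; C can take either value.

A ↦ true, B ↦ true, C ↦ true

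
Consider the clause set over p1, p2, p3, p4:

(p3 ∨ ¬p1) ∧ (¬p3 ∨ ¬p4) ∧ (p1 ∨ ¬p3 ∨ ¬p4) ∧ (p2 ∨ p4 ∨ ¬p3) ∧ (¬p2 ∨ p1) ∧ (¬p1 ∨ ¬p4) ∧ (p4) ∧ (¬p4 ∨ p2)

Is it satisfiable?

No, unsatisfiable

(p4) alone gives p4 = True.
(¬p3) alone gives p3 = False.
(¬p1) alone gives p1 = False.
(¬p2) alone gives p2 = False.
But (p2) is also a unit clause — contradiction.
No assignment satisfies every clause.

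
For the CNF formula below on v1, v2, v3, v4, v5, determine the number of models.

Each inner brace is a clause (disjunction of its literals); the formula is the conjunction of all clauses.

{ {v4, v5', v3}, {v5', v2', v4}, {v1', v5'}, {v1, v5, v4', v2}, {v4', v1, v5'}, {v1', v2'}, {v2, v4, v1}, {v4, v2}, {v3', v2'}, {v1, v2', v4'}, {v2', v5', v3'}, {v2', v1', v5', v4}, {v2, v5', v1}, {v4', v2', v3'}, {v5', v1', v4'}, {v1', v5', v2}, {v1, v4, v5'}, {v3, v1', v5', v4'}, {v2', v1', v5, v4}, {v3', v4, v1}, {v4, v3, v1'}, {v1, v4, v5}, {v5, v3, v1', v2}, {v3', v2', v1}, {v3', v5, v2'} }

There are 2^5 = 32 truth assignments over (v1, v2, v3, v4, v5).
Split on v3. With v3 = 1, the clauses containing v3 are satisfied and v3' drops from the rest; 1 of the 2^4 = 16 assignments to the other variables satisfy what remains.
With v3 = 0, by the same count on the reduced clause set, 0 assignments work.
Total: 1 + 0 = 1.

1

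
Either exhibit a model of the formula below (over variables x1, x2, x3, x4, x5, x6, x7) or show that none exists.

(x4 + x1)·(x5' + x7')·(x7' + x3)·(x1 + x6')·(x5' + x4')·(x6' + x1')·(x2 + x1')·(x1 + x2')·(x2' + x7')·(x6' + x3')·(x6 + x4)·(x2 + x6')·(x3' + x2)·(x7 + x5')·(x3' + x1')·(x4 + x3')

Case x4 = 1:
The clause (x5') is unit, so x5 = 0.
Case x7 = 0:
Case x1 = 0:
The clause (x6') is unit, so x6 = 0.
The clause (x2') is unit, so x2 = 0.
The clause (x3') is unit, so x3 = 0.
Every clause now holds.

x1=0; x2=0; x3=0; x4=1; x5=0; x6=0; x7=0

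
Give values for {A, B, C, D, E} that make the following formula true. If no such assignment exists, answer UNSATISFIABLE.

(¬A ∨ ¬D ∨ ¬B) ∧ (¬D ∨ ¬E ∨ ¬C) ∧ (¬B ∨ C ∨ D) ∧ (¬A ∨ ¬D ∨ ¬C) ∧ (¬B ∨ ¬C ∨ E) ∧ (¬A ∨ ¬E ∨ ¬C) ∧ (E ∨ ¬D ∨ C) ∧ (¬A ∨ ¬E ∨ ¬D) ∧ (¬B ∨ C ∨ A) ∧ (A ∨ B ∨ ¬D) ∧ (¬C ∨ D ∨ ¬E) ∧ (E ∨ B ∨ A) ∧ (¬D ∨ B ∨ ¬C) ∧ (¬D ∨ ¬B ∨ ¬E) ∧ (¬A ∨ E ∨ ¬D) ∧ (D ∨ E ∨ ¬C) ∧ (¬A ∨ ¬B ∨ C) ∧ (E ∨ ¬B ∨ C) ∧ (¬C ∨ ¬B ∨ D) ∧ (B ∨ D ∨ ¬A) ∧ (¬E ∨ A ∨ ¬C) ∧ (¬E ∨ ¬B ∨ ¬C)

Case A = False:
Case B = False:
(¬D) alone gives D = False.
(E) alone gives E = True.
(¬C) alone gives C = False.
Every clause now holds.

A: False, B: False, C: False, D: False, E: True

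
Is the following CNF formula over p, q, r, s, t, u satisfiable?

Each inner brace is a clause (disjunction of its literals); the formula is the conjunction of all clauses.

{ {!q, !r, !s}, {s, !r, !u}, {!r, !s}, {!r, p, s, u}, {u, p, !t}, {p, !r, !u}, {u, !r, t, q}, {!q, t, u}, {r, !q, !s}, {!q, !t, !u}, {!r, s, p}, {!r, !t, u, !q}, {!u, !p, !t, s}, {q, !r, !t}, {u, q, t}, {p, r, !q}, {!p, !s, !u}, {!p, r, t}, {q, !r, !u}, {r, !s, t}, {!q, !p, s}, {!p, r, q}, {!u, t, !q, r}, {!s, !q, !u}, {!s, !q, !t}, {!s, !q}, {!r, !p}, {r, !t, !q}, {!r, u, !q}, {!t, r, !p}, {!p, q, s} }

Branch on r: set r = false.
Branch on q: set q = false.
The clause (!p) is unit, so p = false.
Branch on u: set u = true.
Branch on s: set s = true.
The clause (t) is unit, so t = true.
This assignment satisfies each clause.
A satisfying assignment: p: false, q: false, r: false, s: true, t: true, u: true.

Yes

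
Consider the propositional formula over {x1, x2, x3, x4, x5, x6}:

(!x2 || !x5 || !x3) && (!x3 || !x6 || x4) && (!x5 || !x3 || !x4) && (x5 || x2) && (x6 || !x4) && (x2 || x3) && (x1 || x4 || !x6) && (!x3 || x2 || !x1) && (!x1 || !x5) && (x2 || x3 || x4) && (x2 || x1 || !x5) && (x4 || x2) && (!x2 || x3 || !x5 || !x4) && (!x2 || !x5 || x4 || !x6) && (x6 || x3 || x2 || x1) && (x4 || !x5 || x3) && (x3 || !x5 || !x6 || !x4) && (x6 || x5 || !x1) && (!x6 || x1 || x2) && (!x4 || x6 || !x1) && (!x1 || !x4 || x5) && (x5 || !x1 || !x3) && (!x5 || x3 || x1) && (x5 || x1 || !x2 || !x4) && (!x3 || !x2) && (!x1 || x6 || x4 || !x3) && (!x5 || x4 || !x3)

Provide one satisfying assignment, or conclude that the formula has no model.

x1 ↦ false; x2 ↦ true; x3 ↦ false; x4 ↦ false; x5 ↦ false; x6 ↦ false

Try x5 = false.
Unit clause (x2) forces x2 = true.
Unit clause (!x3) forces x3 = false.
Try x6 = false.
Unit clause (!x4) forces x4 = false.
Unit clause (!x1) forces x1 = false.
This assignment satisfies each clause.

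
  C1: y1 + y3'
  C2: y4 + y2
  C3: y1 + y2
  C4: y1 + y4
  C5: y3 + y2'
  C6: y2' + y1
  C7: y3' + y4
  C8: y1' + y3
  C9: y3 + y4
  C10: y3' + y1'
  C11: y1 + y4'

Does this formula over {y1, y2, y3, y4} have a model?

Suppose y1 = 1.
Unit clause (y3) forces y3 = 1.
Now (y3') is unsatisfied and unit — conflict.
So y1 must be the other value — set y1 = 0.
Unit clause (y3') forces y3 = 0.
Unit clause (y2) forces y2 = 1.
Now (y2') is unsatisfied and unit — conflict.
Either choice for y1 ends in contradiction.
No assignment satisfies every clause.

No, unsatisfiable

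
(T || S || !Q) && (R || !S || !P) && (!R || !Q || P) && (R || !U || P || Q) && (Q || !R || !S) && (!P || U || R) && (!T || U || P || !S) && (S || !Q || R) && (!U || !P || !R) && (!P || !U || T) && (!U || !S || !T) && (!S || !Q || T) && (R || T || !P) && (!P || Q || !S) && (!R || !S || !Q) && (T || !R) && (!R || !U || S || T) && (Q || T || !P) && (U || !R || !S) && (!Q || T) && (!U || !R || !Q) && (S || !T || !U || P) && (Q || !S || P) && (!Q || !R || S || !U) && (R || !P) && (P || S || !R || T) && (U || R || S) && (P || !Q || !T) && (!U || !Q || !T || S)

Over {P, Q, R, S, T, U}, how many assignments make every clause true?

3

There are 2^6 = 64 truth assignments over (P, Q, R, S, T, U).
Split on T. With T = true, the clauses containing T are satisfied and !T drops from the rest; 3 of the 2^5 = 32 assignments to the other variables satisfy what remains.
With T = false, by the same count on the reduced clause set, 0 assignments work.
Total: 3 + 0 = 3.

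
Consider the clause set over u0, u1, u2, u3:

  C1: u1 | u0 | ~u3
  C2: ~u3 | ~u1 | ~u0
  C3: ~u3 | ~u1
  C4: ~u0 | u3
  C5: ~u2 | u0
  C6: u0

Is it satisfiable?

Yes, satisfiable

Unit clause (u0) forces u0 = 1.
Unit clause (u3) forces u3 = 1.
Unit clause (~u1) forces u1 = 0.
Every clause is now satisfied; u2 is unconstrained.
A satisfying assignment: u0 ↦ 1, u1 ↦ 0, u2 ↦ 0, u3 ↦ 1.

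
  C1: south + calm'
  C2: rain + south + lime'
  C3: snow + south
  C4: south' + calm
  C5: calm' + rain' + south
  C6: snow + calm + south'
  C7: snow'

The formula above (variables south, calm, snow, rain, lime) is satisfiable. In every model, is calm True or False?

Suppose calm = 0.
Unit clause (south') forces south = 0.
Unit clause (snow) forces snow = 1.
Now (snow') is unsatisfied and unit — conflict.
So every satisfying assignment has calm = True.

True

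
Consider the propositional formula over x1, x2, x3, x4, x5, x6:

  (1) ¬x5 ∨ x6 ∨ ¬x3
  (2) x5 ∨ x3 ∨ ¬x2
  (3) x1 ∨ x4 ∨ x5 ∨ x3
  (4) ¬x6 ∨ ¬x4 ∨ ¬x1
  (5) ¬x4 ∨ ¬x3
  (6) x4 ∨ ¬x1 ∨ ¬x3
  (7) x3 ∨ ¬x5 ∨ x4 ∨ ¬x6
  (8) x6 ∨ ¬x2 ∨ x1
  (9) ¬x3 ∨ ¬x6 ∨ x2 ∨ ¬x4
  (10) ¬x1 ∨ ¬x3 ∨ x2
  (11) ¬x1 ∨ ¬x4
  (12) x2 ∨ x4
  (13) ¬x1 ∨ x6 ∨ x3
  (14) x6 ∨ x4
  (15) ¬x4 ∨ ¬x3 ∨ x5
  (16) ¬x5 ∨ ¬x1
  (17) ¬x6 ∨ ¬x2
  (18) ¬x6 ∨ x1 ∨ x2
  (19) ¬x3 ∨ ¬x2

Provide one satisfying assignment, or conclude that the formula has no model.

Try x4 = True.
Unit clause (¬x3) forces x3 = False.
Unit clause (¬x1) forces x1 = False.
Try x5 = True.
Try x6 = False.
Unit clause (¬x2) forces x2 = False.
Every clause now holds.

x1: False, x2: False, x3: False, x4: True, x5: True, x6: False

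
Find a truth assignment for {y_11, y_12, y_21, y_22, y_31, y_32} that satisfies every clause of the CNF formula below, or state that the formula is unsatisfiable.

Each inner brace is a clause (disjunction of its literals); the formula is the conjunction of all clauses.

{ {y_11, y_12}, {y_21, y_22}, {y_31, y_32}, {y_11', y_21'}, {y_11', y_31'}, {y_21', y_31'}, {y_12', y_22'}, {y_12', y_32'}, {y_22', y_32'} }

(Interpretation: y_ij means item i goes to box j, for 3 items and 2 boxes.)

Suppose y_11 = 1.
The clause (y_21') is unit, so y_21 = 0.
The clause (y_22) is unit, so y_22 = 1.
The clause (y_31') is unit, so y_31 = 0.
The clause (y_32) is unit, so y_32 = 1.
But (y_32') is also a unit clause — contradiction.
Backtrack on y_11: now try y_11 = 0.
The clause (y_12) is unit, so y_12 = 1.
The clause (y_22') is unit, so y_22 = 0.
The clause (y_21) is unit, so y_21 = 1.
The clause (y_31') is unit, so y_31 = 0.
The clause (y_32) is unit, so y_32 = 1.
But (y_32') is also a unit clause — contradiction.
Either choice for y_11 ends in contradiction.

UNSATISFIABLE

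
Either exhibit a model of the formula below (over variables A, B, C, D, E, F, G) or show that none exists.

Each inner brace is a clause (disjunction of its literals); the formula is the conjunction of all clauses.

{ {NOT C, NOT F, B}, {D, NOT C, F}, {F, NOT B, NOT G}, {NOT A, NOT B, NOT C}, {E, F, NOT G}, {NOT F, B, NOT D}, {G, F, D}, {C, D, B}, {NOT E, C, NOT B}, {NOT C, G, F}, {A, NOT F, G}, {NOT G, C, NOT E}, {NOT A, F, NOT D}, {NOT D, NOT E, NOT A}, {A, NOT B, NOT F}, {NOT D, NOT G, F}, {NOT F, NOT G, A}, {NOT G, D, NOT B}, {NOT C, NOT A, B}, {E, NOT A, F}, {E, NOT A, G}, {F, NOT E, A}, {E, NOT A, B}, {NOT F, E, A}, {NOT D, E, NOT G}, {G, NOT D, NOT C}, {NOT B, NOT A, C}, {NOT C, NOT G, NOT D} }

Case C = false:
Case D = true:
Case F = false:
From the singleton clause (NOT A), A = false.
From the singleton clause (NOT G), G = false.
From the singleton clause (NOT E), E = false.
No clause remains; B is free.

A: false; B: true; C: false; D: true; E: false; F: false; G: false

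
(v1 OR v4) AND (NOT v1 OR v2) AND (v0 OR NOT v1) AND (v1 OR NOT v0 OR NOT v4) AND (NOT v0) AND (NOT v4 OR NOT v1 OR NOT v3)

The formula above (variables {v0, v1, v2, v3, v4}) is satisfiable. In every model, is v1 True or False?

Suppose v1 = true.
(v2) alone gives v2 = true.
(v0) alone gives v0 = true.
That conflicts with the unit clause (NOT v0).
So every satisfying assignment has v1 = False.

False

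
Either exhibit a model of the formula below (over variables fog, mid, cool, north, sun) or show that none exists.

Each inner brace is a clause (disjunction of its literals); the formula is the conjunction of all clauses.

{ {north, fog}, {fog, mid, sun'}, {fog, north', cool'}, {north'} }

fog=1,  mid=1,  cool=1,  north=0,  sun=1

(north') alone gives north = 0.
(fog) alone gives fog = 1.
No clause remains; mid, cool, sun are free.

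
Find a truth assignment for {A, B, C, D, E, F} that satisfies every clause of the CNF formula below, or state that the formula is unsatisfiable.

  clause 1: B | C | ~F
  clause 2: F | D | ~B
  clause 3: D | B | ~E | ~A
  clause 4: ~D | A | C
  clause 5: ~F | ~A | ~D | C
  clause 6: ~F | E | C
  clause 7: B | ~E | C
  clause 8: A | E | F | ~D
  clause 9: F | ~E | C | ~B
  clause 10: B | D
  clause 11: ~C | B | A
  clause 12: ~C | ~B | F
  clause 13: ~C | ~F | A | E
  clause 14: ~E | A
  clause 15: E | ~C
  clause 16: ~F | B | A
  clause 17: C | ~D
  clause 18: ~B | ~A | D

A: 1; B: 0; C: 1; D: 1; E: 1; F: 1

Try B = 0.
The clause (D) is unit, so D = 1.
The clause (C) is unit, so C = 1.
The clause (A) is unit, so A = 1.
The clause (E) is unit, so E = 1.
Every clause is now satisfied; F is unconstrained.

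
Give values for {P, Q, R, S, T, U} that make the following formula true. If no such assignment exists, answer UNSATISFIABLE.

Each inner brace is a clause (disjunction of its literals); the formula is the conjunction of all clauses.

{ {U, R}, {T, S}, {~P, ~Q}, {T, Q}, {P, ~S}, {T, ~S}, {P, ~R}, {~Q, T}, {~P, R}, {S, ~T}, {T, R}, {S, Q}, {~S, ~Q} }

Branch on U: set U = 1.
Branch on T: set T = 1.
From the singleton clause (S), S = 1.
From the singleton clause (P), P = 1.
From the singleton clause (~Q), Q = 0.
From the singleton clause (R), R = 1.
This assignment satisfies each clause.

P ↦ 1; Q ↦ 0; R ↦ 1; S ↦ 1; T ↦ 1; U ↦ 1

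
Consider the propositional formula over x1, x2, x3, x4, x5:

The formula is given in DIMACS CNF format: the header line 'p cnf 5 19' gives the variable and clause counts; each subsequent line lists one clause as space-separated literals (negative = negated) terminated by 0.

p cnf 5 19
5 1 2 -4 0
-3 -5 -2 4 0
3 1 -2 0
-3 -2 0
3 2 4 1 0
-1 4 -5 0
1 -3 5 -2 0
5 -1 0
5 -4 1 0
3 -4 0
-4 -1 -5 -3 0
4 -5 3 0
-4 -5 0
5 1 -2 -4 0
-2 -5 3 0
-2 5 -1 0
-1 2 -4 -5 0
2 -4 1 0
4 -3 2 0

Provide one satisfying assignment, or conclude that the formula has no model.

UNSATISFIABLE

Case x3 = False:
Unit clause (¬x4) forces x4 = False.
Unit clause (¬x5) forces x5 = False.
Unit clause (¬x1) forces x1 = False.
Unit clause (¬x2) forces x2 = False.
But (x2) is also a unit clause — contradiction.
Backtrack on x3: now try x3 = True.
Unit clause (¬x2) forces x2 = False.
Unit clause (x4) forces x4 = True.
Unit clause (¬x5) forces x5 = False.
Unit clause (x1) forces x1 = True.
But (¬x1) is also a unit clause — contradiction.
Neither x3 = True nor x3 = False works.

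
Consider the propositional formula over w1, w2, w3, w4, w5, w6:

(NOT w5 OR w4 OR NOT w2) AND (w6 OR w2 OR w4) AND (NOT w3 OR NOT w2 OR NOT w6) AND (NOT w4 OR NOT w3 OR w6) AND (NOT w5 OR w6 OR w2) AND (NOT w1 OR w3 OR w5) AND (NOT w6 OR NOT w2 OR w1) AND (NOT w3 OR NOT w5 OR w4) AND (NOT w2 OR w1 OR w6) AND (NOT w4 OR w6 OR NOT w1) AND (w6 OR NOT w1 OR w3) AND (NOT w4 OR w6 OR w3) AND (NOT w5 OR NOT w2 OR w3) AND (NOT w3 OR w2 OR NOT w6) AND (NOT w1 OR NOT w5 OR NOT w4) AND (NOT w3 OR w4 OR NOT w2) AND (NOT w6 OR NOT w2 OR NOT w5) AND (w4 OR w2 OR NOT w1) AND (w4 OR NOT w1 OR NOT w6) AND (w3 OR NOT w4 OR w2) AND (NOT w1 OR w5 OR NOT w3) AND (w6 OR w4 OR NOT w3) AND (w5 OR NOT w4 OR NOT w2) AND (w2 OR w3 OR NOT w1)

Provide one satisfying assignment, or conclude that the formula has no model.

w1: false; w2: false; w3: false; w4: false; w5: true; w6: true

Case w5 = true:
Case w4 = false:
The clause (NOT w2) is unit, so w2 = false.
The clause (w6) is unit, so w6 = true.
The clause (NOT w3) is unit, so w3 = false.
The clause (NOT w1) is unit, so w1 = false.
This assignment satisfies each clause.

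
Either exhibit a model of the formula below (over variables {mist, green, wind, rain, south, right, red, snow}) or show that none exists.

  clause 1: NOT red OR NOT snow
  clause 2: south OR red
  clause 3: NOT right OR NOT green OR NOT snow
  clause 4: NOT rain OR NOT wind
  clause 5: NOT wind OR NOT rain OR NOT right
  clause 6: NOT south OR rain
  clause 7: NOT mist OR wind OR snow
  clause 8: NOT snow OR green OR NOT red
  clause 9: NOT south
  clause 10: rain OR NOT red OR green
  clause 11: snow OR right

Unit clause (NOT south) forces south = false.
Unit clause (red) forces red = true.
Unit clause (NOT snow) forces snow = false.
Unit clause (right) forces right = true.
Branch on rain: set rain = false.
Unit clause (green) forces green = true.
Branch on mist: set mist = false.
No clause remains; wind is free.

mist: false,  green: true,  wind: false,  rain: false,  south: false,  right: true,  red: true,  snow: false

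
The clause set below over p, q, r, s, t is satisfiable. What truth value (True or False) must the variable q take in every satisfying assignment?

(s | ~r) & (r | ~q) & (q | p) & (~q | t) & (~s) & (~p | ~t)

Suppose q = 1.
(r) alone gives r = 1.
(s) alone gives s = 1.
Now (~s) is unsatisfied and unit — conflict.
So every satisfying assignment has q = False.

False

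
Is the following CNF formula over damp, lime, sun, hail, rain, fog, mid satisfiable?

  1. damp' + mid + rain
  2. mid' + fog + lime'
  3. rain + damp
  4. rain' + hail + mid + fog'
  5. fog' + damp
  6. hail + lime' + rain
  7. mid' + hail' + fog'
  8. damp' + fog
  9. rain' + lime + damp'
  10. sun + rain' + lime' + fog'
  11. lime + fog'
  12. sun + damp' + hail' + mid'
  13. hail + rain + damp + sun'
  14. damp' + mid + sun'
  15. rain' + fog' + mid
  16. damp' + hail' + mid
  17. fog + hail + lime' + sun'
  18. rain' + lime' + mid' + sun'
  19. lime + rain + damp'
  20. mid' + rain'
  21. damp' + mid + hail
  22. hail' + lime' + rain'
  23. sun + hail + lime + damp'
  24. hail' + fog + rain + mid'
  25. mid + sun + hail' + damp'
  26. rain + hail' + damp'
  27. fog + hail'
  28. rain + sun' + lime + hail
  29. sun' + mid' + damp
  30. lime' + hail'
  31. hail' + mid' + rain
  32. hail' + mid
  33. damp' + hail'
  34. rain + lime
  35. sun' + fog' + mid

Case rain = 1:
Unit clause (mid') forces mid = 0.
Unit clause (fog') forces fog = 0.
Unit clause (damp') forces damp = 0.
Unit clause (hail') forces hail = 0.
Case lime = 1:
Unit clause (sun') forces sun = 0.
This assignment satisfies each clause.
A satisfying assignment: damp ↦ 0,  lime ↦ 1,  sun ↦ 0,  hail ↦ 0,  rain ↦ 1,  fog ↦ 0,  mid ↦ 0.

Yes, satisfiable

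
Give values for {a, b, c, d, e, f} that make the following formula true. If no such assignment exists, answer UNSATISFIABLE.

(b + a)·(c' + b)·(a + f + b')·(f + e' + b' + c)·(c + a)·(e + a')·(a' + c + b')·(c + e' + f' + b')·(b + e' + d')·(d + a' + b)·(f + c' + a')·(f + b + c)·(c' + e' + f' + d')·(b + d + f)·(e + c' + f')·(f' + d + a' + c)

Try b = 1.
Try a = 0.
(f) alone gives f = 1.
(c) alone gives c = 1.
(e) alone gives e = 1.
(d') alone gives d = 0.
This assignment satisfies each clause.

a: 0,  b: 1,  c: 1,  d: 0,  e: 1,  f: 1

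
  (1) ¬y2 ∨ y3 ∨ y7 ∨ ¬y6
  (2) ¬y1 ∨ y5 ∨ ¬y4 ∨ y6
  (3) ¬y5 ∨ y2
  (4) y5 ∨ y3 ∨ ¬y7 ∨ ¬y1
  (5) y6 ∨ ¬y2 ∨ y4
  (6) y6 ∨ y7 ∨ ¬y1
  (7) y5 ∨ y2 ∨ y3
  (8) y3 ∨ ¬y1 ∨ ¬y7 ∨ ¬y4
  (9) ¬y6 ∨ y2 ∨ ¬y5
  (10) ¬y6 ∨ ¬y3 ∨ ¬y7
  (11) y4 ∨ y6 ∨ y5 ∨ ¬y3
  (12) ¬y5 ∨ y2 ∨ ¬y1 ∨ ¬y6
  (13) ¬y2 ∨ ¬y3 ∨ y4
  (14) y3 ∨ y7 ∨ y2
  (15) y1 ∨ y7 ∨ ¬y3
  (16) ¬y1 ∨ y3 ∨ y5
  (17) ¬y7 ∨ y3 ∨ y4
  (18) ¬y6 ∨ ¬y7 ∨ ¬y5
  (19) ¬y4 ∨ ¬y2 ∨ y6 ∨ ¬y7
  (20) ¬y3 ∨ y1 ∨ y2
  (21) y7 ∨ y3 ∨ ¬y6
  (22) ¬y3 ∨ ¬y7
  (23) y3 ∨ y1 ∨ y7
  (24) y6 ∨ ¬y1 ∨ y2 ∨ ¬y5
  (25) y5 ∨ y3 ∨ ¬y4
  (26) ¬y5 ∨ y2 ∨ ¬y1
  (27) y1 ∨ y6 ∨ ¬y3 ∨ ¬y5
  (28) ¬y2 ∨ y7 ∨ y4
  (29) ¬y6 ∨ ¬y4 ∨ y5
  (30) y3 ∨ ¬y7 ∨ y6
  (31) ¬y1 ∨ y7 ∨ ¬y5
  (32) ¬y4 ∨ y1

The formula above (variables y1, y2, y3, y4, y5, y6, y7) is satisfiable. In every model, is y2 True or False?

Suppose y2 = True.
Suppose y6 = True.
Suppose y3 = True.
The clause (¬y7) is unit, so y7 = False.
The clause (y4) is unit, so y4 = True.
The clause (y1) is unit, so y1 = True.
The clause (y5) is unit, so y5 = True.
Now (¬y5) is unsatisfied and unit — conflict.
Undo y3 and try y3 = False.
The clause (y7) is unit, so y7 = True.
The clause (y4) is unit, so y4 = True.
The clause (¬y1) is unit, so y1 = False.
Now (y1) is unsatisfied and unit — conflict.
Either choice for y3 ends in contradiction.
Undo y6 and try y6 = False.
The clause (y4) is unit, so y4 = True.
The clause (¬y7) is unit, so y7 = False.
The clause (¬y1) is unit, so y1 = False.
Now (y1) is unsatisfied and unit — conflict.
Either choice for y6 ends in contradiction.
So every satisfying assignment has y2 = False.

False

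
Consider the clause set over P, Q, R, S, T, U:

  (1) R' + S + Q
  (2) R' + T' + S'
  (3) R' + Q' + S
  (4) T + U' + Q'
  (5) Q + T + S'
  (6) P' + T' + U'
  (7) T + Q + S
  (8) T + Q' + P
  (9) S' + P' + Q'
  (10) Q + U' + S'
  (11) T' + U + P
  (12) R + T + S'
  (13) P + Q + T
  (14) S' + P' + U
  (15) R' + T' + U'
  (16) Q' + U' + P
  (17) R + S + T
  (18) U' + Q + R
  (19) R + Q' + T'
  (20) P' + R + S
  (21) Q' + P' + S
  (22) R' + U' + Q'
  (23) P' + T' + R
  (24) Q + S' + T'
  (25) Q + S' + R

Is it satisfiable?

No, unsatisfiable

Branch on R: set R = 0.
Branch on T: set T = 1.
The clause (Q') is unit, so Q = 0.
The clause (U') is unit, so U = 0.
The clause (P) is unit, so P = 1.
That conflicts with the unit clause (P').
Backtrack on T: now try T = 0.
The clause (S') is unit, so S = 0.
That conflicts with the unit clause (S).
Neither T = 1 nor T = 0 works.
Backtrack on R: now try R = 1.
Branch on S: set S = 1.
The clause (T') is unit, so T = 0.
The clause (Q) is unit, so Q = 1.
The clause (U') is unit, so U = 0.
The clause (P) is unit, so P = 1.
That conflicts with the unit clause (P').
Backtrack on S: now try S = 0.
The clause (Q) is unit, so Q = 1.
That conflicts with the unit clause (Q').
Neither S = 1 nor S = 0 works.
Neither R = 1 nor R = 0 works.
No assignment satisfies every clause.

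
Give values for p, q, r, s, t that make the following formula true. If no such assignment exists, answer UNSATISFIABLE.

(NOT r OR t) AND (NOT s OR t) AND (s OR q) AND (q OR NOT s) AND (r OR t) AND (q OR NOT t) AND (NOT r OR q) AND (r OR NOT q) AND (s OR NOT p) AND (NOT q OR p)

Case r = true:
The clause (t) is unit, so t = true.
The clause (q) is unit, so q = true.
The clause (p) is unit, so p = true.
The clause (s) is unit, so s = true.
Every clause now holds.

p=true, q=true, r=true, s=true, t=true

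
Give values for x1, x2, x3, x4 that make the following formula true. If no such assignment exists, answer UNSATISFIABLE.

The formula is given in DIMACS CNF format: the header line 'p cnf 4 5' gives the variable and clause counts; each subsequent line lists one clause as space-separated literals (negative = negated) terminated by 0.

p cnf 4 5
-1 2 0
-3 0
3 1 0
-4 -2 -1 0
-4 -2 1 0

Unit clause (¬x3) forces x3 = False.
Unit clause (x1) forces x1 = True.
Unit clause (x2) forces x2 = True.
Unit clause (¬x4) forces x4 = False.
All clauses are satisfied.

x1=True; x2=True; x3=False; x4=False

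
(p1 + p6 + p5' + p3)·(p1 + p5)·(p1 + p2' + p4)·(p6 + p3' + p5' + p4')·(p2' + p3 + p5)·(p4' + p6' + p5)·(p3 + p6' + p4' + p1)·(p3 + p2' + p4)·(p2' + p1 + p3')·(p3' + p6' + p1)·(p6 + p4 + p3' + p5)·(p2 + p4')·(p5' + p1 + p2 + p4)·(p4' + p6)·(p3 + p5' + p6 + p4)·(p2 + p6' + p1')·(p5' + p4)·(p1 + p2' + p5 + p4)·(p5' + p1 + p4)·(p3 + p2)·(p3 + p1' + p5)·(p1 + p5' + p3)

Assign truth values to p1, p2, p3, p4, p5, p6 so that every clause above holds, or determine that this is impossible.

Case p1 = 1:
Case p2 = 1:
Case p3 = 0:
Unit clause (p5) forces p5 = 1.
Unit clause (p4) forces p4 = 1.
Unit clause (p6) forces p6 = 1.
This assignment satisfies each clause.

p1 ↦ 1; p2 ↦ 1; p3 ↦ 0; p4 ↦ 1; p5 ↦ 1; p6 ↦ 1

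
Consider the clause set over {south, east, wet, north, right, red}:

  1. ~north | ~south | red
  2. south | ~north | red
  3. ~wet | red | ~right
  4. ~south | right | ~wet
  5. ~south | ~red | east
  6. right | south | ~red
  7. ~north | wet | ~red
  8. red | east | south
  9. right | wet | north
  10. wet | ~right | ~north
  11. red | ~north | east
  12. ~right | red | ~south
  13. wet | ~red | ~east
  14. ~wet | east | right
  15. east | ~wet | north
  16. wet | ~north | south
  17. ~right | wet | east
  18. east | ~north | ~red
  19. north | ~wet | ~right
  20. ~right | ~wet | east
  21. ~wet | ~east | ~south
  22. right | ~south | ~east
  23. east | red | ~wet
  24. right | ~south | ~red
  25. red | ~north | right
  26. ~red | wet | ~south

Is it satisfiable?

Try north = 0.
Try right = 0.
(wet) alone gives wet = 1.
(~south) alone gives south = 0.
(~red) alone gives red = 0.
(east) alone gives east = 1.
All clauses are satisfied.
A satisfying assignment: south: 0,  east: 1,  wet: 1,  north: 0,  right: 0,  red: 0.

Yes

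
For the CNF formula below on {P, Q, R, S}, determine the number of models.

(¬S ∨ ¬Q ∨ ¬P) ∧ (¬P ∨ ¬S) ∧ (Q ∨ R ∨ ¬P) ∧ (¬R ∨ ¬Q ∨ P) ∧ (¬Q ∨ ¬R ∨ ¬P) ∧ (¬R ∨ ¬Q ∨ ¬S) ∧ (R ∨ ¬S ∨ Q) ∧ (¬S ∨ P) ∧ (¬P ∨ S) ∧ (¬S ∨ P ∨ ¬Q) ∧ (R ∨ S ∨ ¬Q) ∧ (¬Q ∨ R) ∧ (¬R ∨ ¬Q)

2

There are 2^4 = 16 truth assignments over (P, Q, R, S).
Split on P. With P = True, the clauses containing P are satisfied and ¬P drops from the rest; 0 of the 2^3 = 8 assignments to the other variables satisfy what remains.
With P = False, by the same count on the reduced clause set, 2 assignments work.
(One model: P=F, Q=F, R=F, S=F.)
Total: 0 + 2 = 2.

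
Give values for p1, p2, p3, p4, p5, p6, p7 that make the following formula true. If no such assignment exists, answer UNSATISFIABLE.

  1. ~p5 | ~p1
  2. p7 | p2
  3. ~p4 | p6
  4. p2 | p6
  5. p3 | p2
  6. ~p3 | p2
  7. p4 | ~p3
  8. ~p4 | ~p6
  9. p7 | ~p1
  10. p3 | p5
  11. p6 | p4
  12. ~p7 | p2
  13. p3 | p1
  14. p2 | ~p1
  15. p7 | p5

UNSATISFIABLE

Suppose p5 = 0.
Unit clause (p3) forces p3 = 1.
Unit clause (p2) forces p2 = 1.
Unit clause (p4) forces p4 = 1.
Unit clause (p6) forces p6 = 1.
But (~p6) is also a unit clause — contradiction.
That branch fails; take p5 = 1 instead.
Unit clause (~p1) forces p1 = 0.
Unit clause (p3) forces p3 = 1.
Unit clause (p2) forces p2 = 1.
Unit clause (p4) forces p4 = 1.
Unit clause (p6) forces p6 = 1.
But (~p6) is also a unit clause — contradiction.
Either choice for p5 ends in contradiction.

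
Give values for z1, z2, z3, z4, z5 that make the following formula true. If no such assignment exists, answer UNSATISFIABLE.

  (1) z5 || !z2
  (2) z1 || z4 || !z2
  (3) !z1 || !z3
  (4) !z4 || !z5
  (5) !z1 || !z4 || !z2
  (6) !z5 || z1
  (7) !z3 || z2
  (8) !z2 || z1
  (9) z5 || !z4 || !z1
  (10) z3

The clause (z3) is unit, so z3 = true.
The clause (!z1) is unit, so z1 = false.
The clause (!z5) is unit, so z5 = false.
The clause (!z2) is unit, so z2 = false.
Now (z2) is unsatisfied and unit — conflict.

UNSATISFIABLE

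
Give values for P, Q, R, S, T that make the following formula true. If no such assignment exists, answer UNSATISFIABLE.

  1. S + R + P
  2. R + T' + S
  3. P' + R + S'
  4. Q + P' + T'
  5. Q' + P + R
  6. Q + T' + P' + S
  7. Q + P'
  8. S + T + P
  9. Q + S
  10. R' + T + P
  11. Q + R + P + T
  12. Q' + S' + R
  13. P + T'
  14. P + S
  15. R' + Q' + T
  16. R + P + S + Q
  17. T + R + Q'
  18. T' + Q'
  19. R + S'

UNSATISFIABLE

Try Q = 1.
From the singleton clause (T'), T = 0.
From the singleton clause (R'), R = 0.
Now (R) is unsatisfied and unit — conflict.
So Q must be the other value — set Q = 0.
From the singleton clause (P'), P = 0.
From the singleton clause (S), S = 1.
From the singleton clause (T'), T = 0.
From the singleton clause (R'), R = 0.
Now (R) is unsatisfied and unit — conflict.
Neither Q = 1 nor Q = 0 works.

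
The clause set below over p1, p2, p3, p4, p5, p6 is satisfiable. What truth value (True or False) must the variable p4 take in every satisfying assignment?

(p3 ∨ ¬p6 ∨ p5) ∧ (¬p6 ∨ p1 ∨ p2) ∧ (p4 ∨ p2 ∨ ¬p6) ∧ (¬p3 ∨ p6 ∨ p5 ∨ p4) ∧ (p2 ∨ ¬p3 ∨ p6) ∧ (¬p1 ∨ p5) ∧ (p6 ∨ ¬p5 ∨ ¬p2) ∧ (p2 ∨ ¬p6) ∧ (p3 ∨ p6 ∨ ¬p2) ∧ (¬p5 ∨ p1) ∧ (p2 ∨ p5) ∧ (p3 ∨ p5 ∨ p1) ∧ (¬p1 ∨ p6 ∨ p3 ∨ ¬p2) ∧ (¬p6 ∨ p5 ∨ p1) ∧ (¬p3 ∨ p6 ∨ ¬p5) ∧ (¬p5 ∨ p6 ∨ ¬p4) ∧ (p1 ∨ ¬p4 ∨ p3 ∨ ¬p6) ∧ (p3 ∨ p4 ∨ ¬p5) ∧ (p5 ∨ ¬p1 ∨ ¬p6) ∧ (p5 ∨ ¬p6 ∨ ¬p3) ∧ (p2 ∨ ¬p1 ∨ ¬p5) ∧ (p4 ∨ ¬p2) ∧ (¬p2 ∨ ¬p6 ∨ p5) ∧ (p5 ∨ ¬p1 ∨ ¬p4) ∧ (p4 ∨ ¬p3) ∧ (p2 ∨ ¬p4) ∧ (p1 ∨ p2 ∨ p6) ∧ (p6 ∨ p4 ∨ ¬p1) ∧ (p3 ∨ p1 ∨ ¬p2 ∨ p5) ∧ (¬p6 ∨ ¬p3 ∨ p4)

True

Suppose p4 = False.
Unit clause (¬p2) forces p2 = False.
Unit clause (¬p6) forces p6 = False.
Unit clause (¬p3) forces p3 = False.
Unit clause (p5) forces p5 = True.
That conflicts with the unit clause (¬p5).
So every satisfying assignment has p4 = True.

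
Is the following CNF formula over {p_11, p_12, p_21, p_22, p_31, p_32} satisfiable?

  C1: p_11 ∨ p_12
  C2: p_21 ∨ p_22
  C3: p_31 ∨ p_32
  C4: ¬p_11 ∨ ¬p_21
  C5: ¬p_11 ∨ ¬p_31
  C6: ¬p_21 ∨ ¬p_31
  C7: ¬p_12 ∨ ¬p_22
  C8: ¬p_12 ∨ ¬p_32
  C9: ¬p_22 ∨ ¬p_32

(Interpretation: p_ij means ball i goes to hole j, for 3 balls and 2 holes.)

Unsatisfiable

Suppose p_11 = True.
From the singleton clause (¬p_21), p_21 = False.
From the singleton clause (p_22), p_22 = True.
From the singleton clause (¬p_31), p_31 = False.
From the singleton clause (p_32), p_32 = True.
But (¬p_32) is also a unit clause — contradiction.
So p_11 must be the other value — set p_11 = False.
From the singleton clause (p_12), p_12 = True.
From the singleton clause (¬p_22), p_22 = False.
From the singleton clause (p_21), p_21 = True.
From the singleton clause (¬p_31), p_31 = False.
From the singleton clause (p_32), p_32 = True.
But (¬p_32) is also a unit clause — contradiction.
Either choice for p_11 ends in contradiction.
No assignment satisfies every clause.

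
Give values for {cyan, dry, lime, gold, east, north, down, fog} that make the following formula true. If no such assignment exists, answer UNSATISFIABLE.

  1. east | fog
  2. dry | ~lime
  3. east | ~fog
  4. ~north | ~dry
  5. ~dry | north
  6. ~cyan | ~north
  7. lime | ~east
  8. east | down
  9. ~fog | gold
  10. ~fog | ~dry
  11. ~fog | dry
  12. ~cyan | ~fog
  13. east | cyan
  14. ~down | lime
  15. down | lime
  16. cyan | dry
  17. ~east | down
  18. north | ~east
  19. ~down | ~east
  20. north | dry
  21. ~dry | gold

Case east = 1:
(lime) alone gives lime = 1.
(dry) alone gives dry = 1.
(~north) alone gives north = 0.
That conflicts with the unit clause (north).
So east must be the other value — set east = 0.
(fog) alone gives fog = 1.
That conflicts with the unit clause (~fog).
Neither east = 1 nor east = 0 works.

UNSATISFIABLE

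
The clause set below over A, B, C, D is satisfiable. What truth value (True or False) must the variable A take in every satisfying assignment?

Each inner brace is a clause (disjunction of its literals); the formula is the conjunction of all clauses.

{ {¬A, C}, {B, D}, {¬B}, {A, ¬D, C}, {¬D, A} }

True

Suppose A = False.
From the singleton clause (¬B), B = False.
From the singleton clause (D), D = True.
Now (¬D) is unsatisfied and unit — conflict.
So every satisfying assignment has A = True.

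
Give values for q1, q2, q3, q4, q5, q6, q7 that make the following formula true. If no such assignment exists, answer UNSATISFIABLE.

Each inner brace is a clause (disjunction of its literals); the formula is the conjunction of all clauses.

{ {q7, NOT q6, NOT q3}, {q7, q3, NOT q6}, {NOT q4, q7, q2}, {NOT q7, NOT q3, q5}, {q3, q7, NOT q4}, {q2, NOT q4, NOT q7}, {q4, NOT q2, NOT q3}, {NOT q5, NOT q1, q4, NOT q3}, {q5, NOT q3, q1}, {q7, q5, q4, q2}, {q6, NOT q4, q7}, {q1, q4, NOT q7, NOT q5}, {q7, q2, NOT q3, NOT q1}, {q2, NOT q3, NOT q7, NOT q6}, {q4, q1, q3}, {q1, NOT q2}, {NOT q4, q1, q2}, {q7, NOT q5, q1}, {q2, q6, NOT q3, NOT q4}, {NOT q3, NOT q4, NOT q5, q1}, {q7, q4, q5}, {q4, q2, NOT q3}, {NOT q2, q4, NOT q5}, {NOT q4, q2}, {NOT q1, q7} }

Suppose q1 = true.
From the singleton clause (q7), q7 = true.
Suppose q3 = false.
Suppose q2 = false.
From the singleton clause (NOT q4), q4 = false.
No clause remains; q5, q6 are free.

q1=true,  q2=false,  q3=false,  q4=false,  q5=true,  q6=false,  q7=true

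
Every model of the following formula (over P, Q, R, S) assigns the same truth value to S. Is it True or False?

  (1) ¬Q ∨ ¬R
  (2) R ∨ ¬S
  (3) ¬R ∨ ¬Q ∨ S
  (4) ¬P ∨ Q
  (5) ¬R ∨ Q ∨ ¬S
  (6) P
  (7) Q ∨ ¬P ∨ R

Suppose S = True.
The clause (R) is unit, so R = True.
The clause (¬Q) is unit, so Q = False.
That conflicts with the unit clause (Q).
So every satisfying assignment has S = False.

False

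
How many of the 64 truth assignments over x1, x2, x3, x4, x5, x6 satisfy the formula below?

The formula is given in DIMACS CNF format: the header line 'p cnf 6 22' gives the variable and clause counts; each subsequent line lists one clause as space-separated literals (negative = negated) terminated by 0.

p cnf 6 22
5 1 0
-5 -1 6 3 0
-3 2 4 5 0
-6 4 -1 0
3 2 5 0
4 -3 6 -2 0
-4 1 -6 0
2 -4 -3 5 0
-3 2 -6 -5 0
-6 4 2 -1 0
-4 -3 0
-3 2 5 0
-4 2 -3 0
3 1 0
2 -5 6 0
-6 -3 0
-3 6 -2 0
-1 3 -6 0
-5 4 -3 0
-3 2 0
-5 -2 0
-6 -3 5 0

2

There are 2^6 = 64 truth assignments over (x1, x2, x3, x4, x5, x6).
Split on x3. With x3 = True, the clauses containing x3 are satisfied and ¬x3 drops from the rest; 0 of the 2^5 = 32 assignments to the other variables satisfy what remains.
With x3 = False, by the same count on the reduced clause set, 2 assignments work.
(One model: x1=T, x2=T, x3=F, x4=F, x5=F, x6=F.)
Total: 0 + 2 = 2.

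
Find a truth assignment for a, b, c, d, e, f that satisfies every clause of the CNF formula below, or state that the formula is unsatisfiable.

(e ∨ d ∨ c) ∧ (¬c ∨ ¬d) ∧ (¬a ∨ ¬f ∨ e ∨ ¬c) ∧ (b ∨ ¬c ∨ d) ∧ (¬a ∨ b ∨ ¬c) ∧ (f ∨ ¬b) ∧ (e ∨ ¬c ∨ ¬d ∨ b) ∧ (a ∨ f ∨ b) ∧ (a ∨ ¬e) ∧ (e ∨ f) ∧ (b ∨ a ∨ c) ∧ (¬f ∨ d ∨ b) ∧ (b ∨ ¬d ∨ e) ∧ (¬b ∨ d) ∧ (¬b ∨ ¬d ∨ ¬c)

a ↦ True; b ↦ False; c ↦ False; d ↦ True; e ↦ True; f ↦ False

Branch on c: set c = False.
Branch on e: set e = True.
From the singleton clause (a), a = True.
Branch on f: set f = False.
From the singleton clause (¬b), b = False.
No clause remains; d is free.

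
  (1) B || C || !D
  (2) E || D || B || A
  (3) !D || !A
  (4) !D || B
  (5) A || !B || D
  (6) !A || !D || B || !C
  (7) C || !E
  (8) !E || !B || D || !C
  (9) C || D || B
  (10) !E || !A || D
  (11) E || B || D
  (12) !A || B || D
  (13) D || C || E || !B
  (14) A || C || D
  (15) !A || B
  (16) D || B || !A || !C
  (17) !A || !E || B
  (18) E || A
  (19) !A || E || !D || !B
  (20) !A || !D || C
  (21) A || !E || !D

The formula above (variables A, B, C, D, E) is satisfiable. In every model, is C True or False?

Suppose C = false.
(!E) alone gives E = false.
(A) alone gives A = true.
(!D) alone gives D = false.
(B) alone gives B = true.
But (!B) is also a unit clause — contradiction.
So every satisfying assignment has C = True.

True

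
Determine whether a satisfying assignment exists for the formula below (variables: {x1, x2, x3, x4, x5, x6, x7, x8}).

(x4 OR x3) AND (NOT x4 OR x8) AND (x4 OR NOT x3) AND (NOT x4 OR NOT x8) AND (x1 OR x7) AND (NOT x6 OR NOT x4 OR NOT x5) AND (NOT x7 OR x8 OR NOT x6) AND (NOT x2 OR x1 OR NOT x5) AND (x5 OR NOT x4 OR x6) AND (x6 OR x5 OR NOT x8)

No, unsatisfiable

Branch on x4: set x4 = true.
Unit clause (x8) forces x8 = true.
Now (NOT x8) is unsatisfied and unit — conflict.
Backtrack on x4: now try x4 = false.
Unit clause (x3) forces x3 = true.
Now (NOT x3) is unsatisfied and unit — conflict.
Both values of x4 lead to a conflict.
No assignment satisfies every clause.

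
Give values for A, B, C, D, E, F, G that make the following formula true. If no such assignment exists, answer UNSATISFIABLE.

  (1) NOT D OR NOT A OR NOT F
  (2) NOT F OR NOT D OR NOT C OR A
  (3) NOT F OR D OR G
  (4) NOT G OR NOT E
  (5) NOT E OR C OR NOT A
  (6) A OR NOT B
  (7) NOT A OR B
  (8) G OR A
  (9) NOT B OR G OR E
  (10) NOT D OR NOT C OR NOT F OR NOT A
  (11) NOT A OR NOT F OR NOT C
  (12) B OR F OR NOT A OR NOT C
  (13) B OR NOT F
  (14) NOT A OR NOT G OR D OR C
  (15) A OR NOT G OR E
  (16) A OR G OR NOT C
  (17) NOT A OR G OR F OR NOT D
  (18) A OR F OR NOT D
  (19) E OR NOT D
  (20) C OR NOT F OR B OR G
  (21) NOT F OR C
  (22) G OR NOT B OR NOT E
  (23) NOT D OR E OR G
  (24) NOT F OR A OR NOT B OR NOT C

Case G = true:
Unit clause (NOT E) forces E = false.
Unit clause (A) forces A = true.
Unit clause (B) forces B = true.
Unit clause (NOT D) forces D = false.
Unit clause (C) forces C = true.
Unit clause (NOT F) forces F = false.
This assignment satisfies each clause.

A ↦ true,  B ↦ true,  C ↦ true,  D ↦ false,  E ↦ false,  F ↦ false,  G ↦ true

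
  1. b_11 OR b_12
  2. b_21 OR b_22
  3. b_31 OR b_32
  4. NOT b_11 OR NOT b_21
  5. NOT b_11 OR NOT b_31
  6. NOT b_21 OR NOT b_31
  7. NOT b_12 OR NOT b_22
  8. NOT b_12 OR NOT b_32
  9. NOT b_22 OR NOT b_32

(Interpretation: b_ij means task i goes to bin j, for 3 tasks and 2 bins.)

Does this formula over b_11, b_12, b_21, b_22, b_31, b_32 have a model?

No

Branch on b_11: set b_11 = true.
From the singleton clause (NOT b_21), b_21 = false.
From the singleton clause (b_22), b_22 = true.
From the singleton clause (NOT b_31), b_31 = false.
From the singleton clause (b_32), b_32 = true.
But (NOT b_32) is also a unit clause — contradiction.
Backtrack on b_11: now try b_11 = false.
From the singleton clause (b_12), b_12 = true.
From the singleton clause (NOT b_22), b_22 = false.
From the singleton clause (b_21), b_21 = true.
From the singleton clause (NOT b_31), b_31 = false.
From the singleton clause (b_32), b_32 = true.
But (NOT b_32) is also a unit clause — contradiction.
Either choice for b_11 ends in contradiction.
No assignment satisfies every clause.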